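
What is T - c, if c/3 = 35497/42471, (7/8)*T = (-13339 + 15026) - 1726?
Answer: -424133/9009 ≈ -47.079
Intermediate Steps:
T = -312/7 (T = 8*((-13339 + 15026) - 1726)/7 = 8*(1687 - 1726)/7 = (8/7)*(-39) = -312/7 ≈ -44.571)
c = 3227/1287 (c = 3*(35497/42471) = 3*(35497*(1/42471)) = 3*(3227/3861) = 3227/1287 ≈ 2.5074)
T - c = -312/7 - 1*3227/1287 = -312/7 - 3227/1287 = -424133/9009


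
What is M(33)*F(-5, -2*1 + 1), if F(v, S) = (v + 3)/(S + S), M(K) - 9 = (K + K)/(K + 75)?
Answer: 173/18 ≈ 9.6111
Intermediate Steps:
M(K) = 9 + 2*K/(75 + K) (M(K) = 9 + (K + K)/(K + 75) = 9 + (2*K)/(75 + K) = 9 + 2*K/(75 + K))
F(v, S) = (3 + v)/(2*S) (F(v, S) = (3 + v)/((2*S)) = (3 + v)*(1/(2*S)) = (3 + v)/(2*S))
M(33)*F(-5, -2*1 + 1) = ((675 + 11*33)/(75 + 33))*((3 - 5)/(2*(-2*1 + 1))) = ((675 + 363)/108)*((½)*(-2)/(-2 + 1)) = ((1/108)*1038)*((½)*(-2)/(-1)) = 173*((½)*(-1)*(-2))/18 = (173/18)*1 = 173/18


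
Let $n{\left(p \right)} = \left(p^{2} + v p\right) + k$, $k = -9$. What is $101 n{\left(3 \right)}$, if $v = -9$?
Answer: $-2727$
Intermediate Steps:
$n{\left(p \right)} = -9 + p^{2} - 9 p$ ($n{\left(p \right)} = \left(p^{2} - 9 p\right) - 9 = -9 + p^{2} - 9 p$)
$101 n{\left(3 \right)} = 101 \left(-9 + 3^{2} - 27\right) = 101 \left(-9 + 9 - 27\right) = 101 \left(-27\right) = -2727$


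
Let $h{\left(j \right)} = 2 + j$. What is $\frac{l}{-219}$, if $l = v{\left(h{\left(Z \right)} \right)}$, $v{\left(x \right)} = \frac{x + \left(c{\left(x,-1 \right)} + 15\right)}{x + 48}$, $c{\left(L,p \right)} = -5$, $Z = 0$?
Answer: $- \frac{2}{1825} \approx -0.0010959$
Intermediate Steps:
$v{\left(x \right)} = \frac{10 + x}{48 + x}$ ($v{\left(x \right)} = \frac{x + \left(-5 + 15\right)}{x + 48} = \frac{x + 10}{48 + x} = \frac{10 + x}{48 + x}$)
$l = \frac{6}{25}$ ($l = \frac{10 + \left(2 + 0\right)}{48 + \left(2 + 0\right)} = \frac{10 + 2}{48 + 2} = \frac{1}{50} \cdot 12 = \frac{6}{25} \approx 0.24$)
$\frac{l}{-219} = \frac{6}{25 \left(-219\right)} = \frac{6}{25} \left(- \frac{1}{219}\right) = - \frac{2}{1825}$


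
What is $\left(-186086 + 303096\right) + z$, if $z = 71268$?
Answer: $188278$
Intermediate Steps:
$\left(-186086 + 303096\right) + z = \left(-186086 + 303096\right) + 71268 = 117010 + 71268 = 188278$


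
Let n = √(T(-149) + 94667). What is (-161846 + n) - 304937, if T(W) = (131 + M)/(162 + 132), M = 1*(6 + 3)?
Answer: -466783 + √41748357/21 ≈ -4.6648e+5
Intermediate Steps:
M = 9 (M = 1*9 = 9)
T(W) = 10/21 (T(W) = (131 + 9)/(162 + 132) = 140/294 = 140*(1/294) = 10/21)
n = √41748357/21 (n = √(10/21 + 94667) = √(1988017/21) = √41748357/21 ≈ 307.68)
(-161846 + n) - 304937 = (-161846 + √41748357/21) - 304937 = -466783 + √41748357/21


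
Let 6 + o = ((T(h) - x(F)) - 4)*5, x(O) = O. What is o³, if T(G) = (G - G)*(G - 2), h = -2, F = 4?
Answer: -97336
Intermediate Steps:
T(G) = 0 (T(G) = 0*(-2 + G) = 0)
o = -46 (o = -6 + ((0 - 1*4) - 4)*5 = -6 + ((0 - 4) - 4)*5 = -6 + (-4 - 4)*5 = -6 - 8*5 = -6 - 40 = -46)
o³ = (-46)³ = -97336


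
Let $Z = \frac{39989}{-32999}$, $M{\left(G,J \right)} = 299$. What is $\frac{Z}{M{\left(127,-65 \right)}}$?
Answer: $- \frac{39989}{9866701} \approx -0.0040529$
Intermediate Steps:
$Z = - \frac{39989}{32999}$ ($Z = 39989 \left(- \frac{1}{32999}\right) = - \frac{39989}{32999} \approx -1.2118$)
$\frac{Z}{M{\left(127,-65 \right)}} = - \frac{39989}{32999 \cdot 299} = \left(- \frac{39989}{32999}\right) \frac{1}{299} = - \frac{39989}{9866701}$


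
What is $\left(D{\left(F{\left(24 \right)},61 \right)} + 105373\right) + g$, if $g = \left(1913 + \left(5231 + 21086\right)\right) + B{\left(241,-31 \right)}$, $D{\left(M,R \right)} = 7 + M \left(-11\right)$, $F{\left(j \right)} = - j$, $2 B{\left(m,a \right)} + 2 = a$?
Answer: $\frac{267715}{2} \approx 1.3386 \cdot 10^{5}$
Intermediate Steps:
$B{\left(m,a \right)} = -1 + \frac{a}{2}$
$D{\left(M,R \right)} = 7 - 11 M$
$g = \frac{56427}{2}$ ($g = \left(1913 + \left(5231 + 21086\right)\right) + \left(-1 + \frac{1}{2} \left(-31\right)\right) = \left(1913 + 26317\right) - \frac{33}{2} = 28230 - \frac{33}{2} = \frac{56427}{2} \approx 28214.0$)
$\left(D{\left(F{\left(24 \right)},61 \right)} + 105373\right) + g = \left(\left(7 - 11 \left(\left(-1\right) 24\right)\right) + 105373\right) + \frac{56427}{2} = \left(\left(7 - -264\right) + 105373\right) + \frac{56427}{2} = \left(\left(7 + 264\right) + 105373\right) + \frac{56427}{2} = \left(271 + 105373\right) + \frac{56427}{2} = 105644 + \frac{56427}{2} = \frac{267715}{2}$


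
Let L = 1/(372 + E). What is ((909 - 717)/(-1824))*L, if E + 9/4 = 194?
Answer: -8/42845 ≈ -0.00018672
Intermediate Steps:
E = 767/4 (E = -9/4 + 194 = 767/4 ≈ 191.75)
L = 4/2255 (L = 1/(372 + 767/4) = 1/(2255/4) = 4/2255 ≈ 0.0017738)
((909 - 717)/(-1824))*L = ((909 - 717)/(-1824))*(4/2255) = (192*(-1/1824))*(4/2255) = -2/19*4/2255 = -8/42845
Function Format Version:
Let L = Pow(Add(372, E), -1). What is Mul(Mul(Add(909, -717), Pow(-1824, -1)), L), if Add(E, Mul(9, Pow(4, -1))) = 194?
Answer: Rational(-8, 42845) ≈ -0.00018672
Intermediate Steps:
E = Rational(767, 4) (E = Add(Rational(-9, 4), 194) = Rational(767, 4) ≈ 191.75)
L = Rational(4, 2255) (L = Pow(Add(372, Rational(767, 4)), -1) = Pow(Rational(2255, 4), -1) = Rational(4, 2255) ≈ 0.0017738)
Mul(Mul(Add(909, -717), Pow(-1824, -1)), L) = Mul(Mul(Add(909, -717), Pow(-1824, -1)), Rational(4, 2255)) = Mul(Mul(192, Rational(-1, 1824)), Rational(4, 2255)) = Mul(Rational(-2, 19), Rational(4, 2255)) = Rational(-8, 42845)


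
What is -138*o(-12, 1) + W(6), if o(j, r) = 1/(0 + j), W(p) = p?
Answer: 35/2 ≈ 17.500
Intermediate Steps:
o(j, r) = 1/j
-138*o(-12, 1) + W(6) = -138/(-12) + 6 = -138*(-1/12) + 6 = 23/2 + 6 = 35/2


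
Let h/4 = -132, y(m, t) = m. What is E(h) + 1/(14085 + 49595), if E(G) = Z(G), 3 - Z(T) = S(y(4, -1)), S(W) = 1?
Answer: 127361/63680 ≈ 2.0000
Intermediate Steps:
h = -528 (h = 4*(-132) = -528)
Z(T) = 2 (Z(T) = 3 - 1*1 = 3 - 1 = 2)
E(G) = 2
E(h) + 1/(14085 + 49595) = 2 + 1/(14085 + 49595) = 2 + 1/63680 = 127361/63680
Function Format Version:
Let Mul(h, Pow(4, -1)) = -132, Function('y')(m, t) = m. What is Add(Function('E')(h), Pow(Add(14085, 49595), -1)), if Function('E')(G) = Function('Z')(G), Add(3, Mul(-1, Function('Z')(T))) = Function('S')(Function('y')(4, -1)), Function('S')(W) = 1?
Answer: Rational(127361, 63680) ≈ 2.0000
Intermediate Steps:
h = -528 (h = Mul(4, -132) = -528)
Function('Z')(T) = 2 (Function('Z')(T) = Add(3, Mul(-1, 1)) = Add(3, -1) = 2)
Function('E')(G) = 2
Add(Function('E')(h), Pow(Add(14085, 49595), -1)) = Add(2, Pow(Add(14085, 49595), -1)) = Add(2, Pow(63680, -1)) = Add(2, Rational(1, 63680)) = Rational(127361, 63680)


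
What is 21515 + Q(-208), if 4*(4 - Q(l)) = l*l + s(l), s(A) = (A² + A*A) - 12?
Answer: -10926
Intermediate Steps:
s(A) = -12 + 2*A² (s(A) = (A² + A²) - 12 = 2*A² - 12 = -12 + 2*A²)
Q(l) = 7 - 3*l²/4 (Q(l) = 4 - (l*l + (-12 + 2*l²))/4 = 4 - (l² + (-12 + 2*l²))/4 = 4 - (-12 + 3*l²)/4 = 4 + (3 - 3*l²/4) = 7 - 3*l²/4)
21515 + Q(-208) = 21515 + (7 - ¾*(-208)²) = 21515 + (7 - ¾*43264) = 21515 + (7 - 32448) = 21515 - 32441 = -10926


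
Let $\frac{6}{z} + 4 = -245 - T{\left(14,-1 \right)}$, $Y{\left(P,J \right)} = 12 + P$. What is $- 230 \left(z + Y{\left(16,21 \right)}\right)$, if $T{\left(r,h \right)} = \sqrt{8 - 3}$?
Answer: $- \frac{99727655}{15499} - \frac{345 \sqrt{5}}{15499} \approx -6434.5$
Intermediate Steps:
$T{\left(r,h \right)} = \sqrt{5}$
$z = \frac{6}{-249 - \sqrt{5}}$ ($z = \frac{6}{-4 - \left(245 + \sqrt{5}\right)} = \frac{6}{-249 - \sqrt{5}} \approx -0.023882$)
$- 230 \left(z + Y{\left(16,21 \right)}\right) = - 230 \left(\left(- \frac{747}{30998} + \frac{3 \sqrt{5}}{30998}\right) + \left(12 + 16\right)\right) = - 230 \left(\left(- \frac{747}{30998} + \frac{3 \sqrt{5}}{30998}\right) + 28\right) = - 230 \left(\frac{867197}{30998} + \frac{3 \sqrt{5}}{30998}\right) = - \frac{99727655}{15499} - \frac{345 \sqrt{5}}{15499}$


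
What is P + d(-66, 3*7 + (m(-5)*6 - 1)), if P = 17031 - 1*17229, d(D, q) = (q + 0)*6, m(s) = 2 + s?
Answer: -186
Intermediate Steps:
d(D, q) = 6*q (d(D, q) = q*6 = 6*q)
P = -198 (P = 17031 - 17229 = -198)
P + d(-66, 3*7 + (m(-5)*6 - 1)) = -198 + 6*(3*7 + ((2 - 5)*6 - 1)) = -198 + 6*(21 + (-3*6 - 1)) = -198 + 6*(21 + (-18 - 1)) = -198 + 6*(21 - 19) = -198 + 6*2 = -198 + 12 = -186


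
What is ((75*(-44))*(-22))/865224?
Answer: 3025/36051 ≈ 0.083909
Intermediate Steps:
((75*(-44))*(-22))/865224 = -3300*(-22)*(1/865224) = 72600*(1/865224) = 3025/36051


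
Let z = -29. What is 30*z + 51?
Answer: -819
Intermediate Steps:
30*z + 51 = 30*(-29) + 51 = -870 + 51 = -819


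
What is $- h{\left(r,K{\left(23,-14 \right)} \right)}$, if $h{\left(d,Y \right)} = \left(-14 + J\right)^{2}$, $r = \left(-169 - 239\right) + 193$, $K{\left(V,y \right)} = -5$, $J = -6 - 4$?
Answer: $-576$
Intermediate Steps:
$J = -10$ ($J = -6 - 4 = -10$)
$r = -215$ ($r = -408 + 193 = -215$)
$h{\left(d,Y \right)} = 576$ ($h{\left(d,Y \right)} = \left(-14 - 10\right)^{2} = \left(-24\right)^{2} = 576$)
$- h{\left(r,K{\left(23,-14 \right)} \right)} = \left(-1\right) 576 = -576$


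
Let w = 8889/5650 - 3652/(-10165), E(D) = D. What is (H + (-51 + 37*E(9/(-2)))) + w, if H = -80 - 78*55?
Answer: -26335945639/5743225 ≈ -4585.6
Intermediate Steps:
w = 22198097/11486450 (w = 8889*(1/5650) - 3652*(-1/10165) = 8889/5650 + 3652/10165 = 22198097/11486450 ≈ 1.9325)
H = -4370 (H = -80 - 4290 = -4370)
(H + (-51 + 37*E(9/(-2)))) + w = (-4370 + (-51 + 37*(9/(-2)))) + 22198097/11486450 = (-4370 + (-51 + 37*(9*(-½)))) + 22198097/11486450 = (-4370 + (-51 + 37*(-9/2))) + 22198097/11486450 = (-4370 + (-51 - 333/2)) + 22198097/11486450 = (-4370 - 435/2) + 22198097/11486450 = -9175/2 + 22198097/11486450 = -26335945639/5743225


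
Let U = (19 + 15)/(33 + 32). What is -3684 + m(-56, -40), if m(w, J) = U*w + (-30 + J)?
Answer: -245914/65 ≈ -3783.3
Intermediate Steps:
U = 34/65 ≈ 0.52308
m(w, J) = -30 + J + 34*w/65 (m(w, J) = 34*w/65 + (-30 + J) = -30 + J + 34*w/65)
-3684 + m(-56, -40) = -3684 + (-30 - 40 + (34/65)*(-56)) = -3684 + (-30 - 40 - 1904/65) = -3684 - 6454/65 = -245914/65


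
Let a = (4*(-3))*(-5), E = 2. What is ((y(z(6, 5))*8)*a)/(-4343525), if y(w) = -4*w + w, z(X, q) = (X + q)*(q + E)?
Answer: 22176/868705 ≈ 0.025528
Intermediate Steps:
z(X, q) = (2 + q)*(X + q) (z(X, q) = (X + q)*(q + 2) = (X + q)*(2 + q) = (2 + q)*(X + q))
y(w) = -3*w
a = 60 (a = -12*(-5) = 60)
((y(z(6, 5))*8)*a)/(-4343525) = ((-3*(5² + 2*6 + 2*5 + 6*5)*8)*60)/(-4343525) = ((-3*(25 + 12 + 10 + 30)*8)*60)*(-1/4343525) = ((-3*77*8)*60)*(-1/4343525) = (-231*8*60)*(-1/4343525) = -1848*60*(-1/4343525) = -110880*(-1/4343525) = 22176/868705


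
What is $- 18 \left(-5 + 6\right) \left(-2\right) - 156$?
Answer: $-120$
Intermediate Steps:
$- 18 \left(-5 + 6\right) \left(-2\right) - 156 = - 18 \cdot 1 \left(-2\right) - 156 = \left(-18\right) \left(-2\right) - 156 = 36 - 156 = -120$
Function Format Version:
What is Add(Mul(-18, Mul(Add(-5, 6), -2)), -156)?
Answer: -120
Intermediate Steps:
Add(Mul(-18, Mul(Add(-5, 6), -2)), -156) = Add(Mul(-18, Mul(1, -2)), -156) = Add(Mul(-18, -2), -156) = Add(36, -156) = -120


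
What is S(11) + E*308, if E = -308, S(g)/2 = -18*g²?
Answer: -99220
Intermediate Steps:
S(g) = -36*g² (S(g) = 2*(-18*g²) = -36*g²)
S(11) + E*308 = -36*11² - 308*308 = -36*121 - 94864 = -4356 - 94864 = -99220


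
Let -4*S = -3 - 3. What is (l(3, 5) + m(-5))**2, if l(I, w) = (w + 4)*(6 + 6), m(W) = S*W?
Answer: 40401/4 ≈ 10100.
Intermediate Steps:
S = 3/2 (S = -(-3 - 3)/4 = -1/4*(-6) = 3/2 ≈ 1.5000)
m(W) = 3*W/2
l(I, w) = 48 + 12*w (l(I, w) = (4 + w)*12 = 48 + 12*w)
(l(3, 5) + m(-5))**2 = ((48 + 12*5) + (3/2)*(-5))**2 = ((48 + 60) - 15/2)**2 = (108 - 15/2)**2 = (201/2)**2 = 40401/4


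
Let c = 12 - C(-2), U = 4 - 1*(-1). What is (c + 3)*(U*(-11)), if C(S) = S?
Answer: -935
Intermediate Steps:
U = 5 (U = 4 + 1 = 5)
c = 14 (c = 12 - 1*(-2) = 12 + 2 = 14)
(c + 3)*(U*(-11)) = (14 + 3)*(5*(-11)) = 17*(-55) = -935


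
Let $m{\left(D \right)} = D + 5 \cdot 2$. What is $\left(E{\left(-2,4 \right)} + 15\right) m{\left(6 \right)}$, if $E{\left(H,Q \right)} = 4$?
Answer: $304$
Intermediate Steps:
$m{\left(D \right)} = 10 + D$ ($m{\left(D \right)} = D + 10 = 10 + D$)
$\left(E{\left(-2,4 \right)} + 15\right) m{\left(6 \right)} = \left(4 + 15\right) \left(10 + 6\right) = 19 \cdot 16 = 304$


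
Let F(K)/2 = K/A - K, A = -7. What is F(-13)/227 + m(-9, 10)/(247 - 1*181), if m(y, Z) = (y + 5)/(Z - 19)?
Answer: 64954/471933 ≈ 0.13763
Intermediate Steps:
m(y, Z) = (5 + y)/(-19 + Z)
F(K) = -16*K/7 (F(K) = 2*(K/(-7) - K) = 2*(K*(-⅐) - K) = 2*(-K/7 - K) = 2*(-8*K/7) = -16*K/7)
F(-13)/227 + m(-9, 10)/(247 - 1*181) = -16/7*(-13)/227 + ((5 - 9)/(-19 + 10))/(247 - 1*181) = (208/7)*(1/227) + (-4/(-9))/(247 - 181) = 208/1589 - ⅑*(-4)/66 = 208/1589 + (4/9)*(1/66) = 208/1589 + 2/297 = 64954/471933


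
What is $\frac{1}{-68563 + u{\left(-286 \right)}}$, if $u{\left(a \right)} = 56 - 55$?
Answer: $- \frac{1}{68562} \approx -1.4585 \cdot 10^{-5}$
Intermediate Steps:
$u{\left(a \right)} = 1$ ($u{\left(a \right)} = 56 - 55 = 1$)
$\frac{1}{-68563 + u{\left(-286 \right)}} = \frac{1}{-68563 + 1} = \frac{1}{-68562} = - \frac{1}{68562}$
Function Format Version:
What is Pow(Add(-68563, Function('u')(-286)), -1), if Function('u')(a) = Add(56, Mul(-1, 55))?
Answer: Rational(-1, 68562) ≈ -1.4585e-5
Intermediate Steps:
Function('u')(a) = 1 (Function('u')(a) = Add(56, -55) = 1)
Pow(Add(-68563, Function('u')(-286)), -1) = Pow(Add(-68563, 1), -1) = Pow(-68562, -1) = Rational(-1, 68562)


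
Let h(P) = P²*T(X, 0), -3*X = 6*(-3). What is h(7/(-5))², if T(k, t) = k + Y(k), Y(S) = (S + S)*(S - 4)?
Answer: 86436/25 ≈ 3457.4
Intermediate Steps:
Y(S) = 2*S*(-4 + S) (Y(S) = (2*S)*(-4 + S) = 2*S*(-4 + S))
X = 6 (X = -2*(-3) = -⅓*(-18) = 6)
T(k, t) = k + 2*k*(-4 + k)
h(P) = 30*P² (h(P) = P²*(6*(-7 + 2*6)) = P²*(6*(-7 + 12)) = P²*(6*5) = P²*30 = 30*P²)
h(7/(-5))² = (30*(7/(-5))²)² = (30*(7*(-⅕))²)² = (30*(-7/5)²)² = (30*(49/25))² = (294/5)² = 86436/25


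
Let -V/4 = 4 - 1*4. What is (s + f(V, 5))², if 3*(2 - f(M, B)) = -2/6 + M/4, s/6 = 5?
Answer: 83521/81 ≈ 1031.1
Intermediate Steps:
V = 0 (V = -4*(4 - 1*4) = -4*(4 - 4) = -4*0 = 0)
s = 30 (s = 6*5 = 30)
f(M, B) = 19/9 - M/12 (f(M, B) = 2 - (-2/6 + M/4)/3 = 2 - (-2*⅙ + M*(¼))/3 = 2 - (-⅓ + M/4)/3 = 2 + (⅑ - M/12) = 19/9 - M/12)
(s + f(V, 5))² = (30 + (19/9 - 1/12*0))² = (30 + (19/9 + 0))² = (30 + 19/9)² = (289/9)² = 83521/81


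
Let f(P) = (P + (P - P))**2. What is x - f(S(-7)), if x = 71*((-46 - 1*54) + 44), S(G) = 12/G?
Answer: -194968/49 ≈ -3978.9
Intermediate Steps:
f(P) = P**2 (f(P) = (P + 0)**2 = P**2)
x = -3976 (x = 71*((-46 - 54) + 44) = 71*(-100 + 44) = 71*(-56) = -3976)
x - f(S(-7)) = -3976 - (12/(-7))**2 = -3976 - (12*(-1/7))**2 = -3976 - (-12/7)**2 = -3976 - 1*144/49 = -3976 - 144/49 = -194968/49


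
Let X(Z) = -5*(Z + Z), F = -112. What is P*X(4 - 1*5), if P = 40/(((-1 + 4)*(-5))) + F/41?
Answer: -6640/123 ≈ -53.984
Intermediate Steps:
X(Z) = -10*Z
P = -664/123 (P = 40/(((-1 + 4)*(-5))) - 112/41 = 40/((3*(-5))) - 112*1/41 = 40/(-15) - 112/41 = 40*(-1/15) - 112/41 = -8/3 - 112/41 = -664/123 ≈ -5.3984)
P*X(4 - 1*5) = -(-6640)*(4 - 1*5)/123 = -(-6640)*(4 - 5)/123 = -(-6640)*(-1)/123 = -664/123*10 = -6640/123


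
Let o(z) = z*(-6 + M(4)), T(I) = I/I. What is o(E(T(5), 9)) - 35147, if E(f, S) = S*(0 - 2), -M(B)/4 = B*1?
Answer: -34751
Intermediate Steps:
M(B) = -4*B
T(I) = 1
E(f, S) = -2*S (E(f, S) = S*(-2) = -2*S)
o(z) = -22*z (o(z) = z*(-6 - 4*4) = z*(-6 - 16) = z*(-22) = -22*z)
o(E(T(5), 9)) - 35147 = -(-44)*9 - 35147 = -22*(-18) - 35147 = 396 - 35147 = -34751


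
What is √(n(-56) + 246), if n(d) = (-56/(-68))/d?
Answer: √284359/34 ≈ 15.684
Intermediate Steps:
n(d) = 14/(17*d) (n(d) = (-56*(-1/68))/d = 14/(17*d))
√(n(-56) + 246) = √((14/17)/(-56) + 246) = √((14/17)*(-1/56) + 246) = √(-1/68 + 246) = √(16727/68) = √284359/34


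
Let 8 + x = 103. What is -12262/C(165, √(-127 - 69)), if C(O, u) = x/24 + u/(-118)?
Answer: -97319570160/31444249 - 2916982656*I/31444249 ≈ -3095.0 - 92.767*I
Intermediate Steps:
x = 95 (x = -8 + 103 = 95)
C(O, u) = 95/24 - u/118 (C(O, u) = 95/24 + u/(-118) = 95*(1/24) + u*(-1/118) = 95/24 - u/118)
-12262/C(165, √(-127 - 69)) = -12262/(95/24 - √(-127 - 69)/118) = -12262/(95/24 - 7*I/59) = -12262*2005056*(95/24 + 7*I/59)/31444249 = -24585996672*(95/24 + 7*I/59)/31444249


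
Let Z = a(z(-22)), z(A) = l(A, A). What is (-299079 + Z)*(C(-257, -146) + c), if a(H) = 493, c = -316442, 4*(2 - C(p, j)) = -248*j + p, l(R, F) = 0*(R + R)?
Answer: 194336340323/2 ≈ 9.7168e+10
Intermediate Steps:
l(R, F) = 0 (l(R, F) = 0*(2*R) = 0)
z(A) = 0
C(p, j) = 2 + 62*j - p/4 (C(p, j) = 2 - (-248*j + p)/4 = 2 - (p - 248*j)/4 = 2 + (62*j - p/4) = 2 + 62*j - p/4)
Z = 493
(-299079 + Z)*(C(-257, -146) + c) = (-299079 + 493)*((2 + 62*(-146) - ¼*(-257)) - 316442) = -298586*((2 - 9052 + 257/4) - 316442) = -298586*(-35943/4 - 316442) = -298586*(-1301711/4) = 194336340323/2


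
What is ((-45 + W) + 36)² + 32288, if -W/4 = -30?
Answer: 44609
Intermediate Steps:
W = 120 (W = -4*(-30) = 120)
((-45 + W) + 36)² + 32288 = ((-45 + 120) + 36)² + 32288 = (75 + 36)² + 32288 = 111² + 32288 = 12321 + 32288 = 44609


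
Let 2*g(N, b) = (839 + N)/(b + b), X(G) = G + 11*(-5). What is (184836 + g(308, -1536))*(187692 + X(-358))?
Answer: 212679882434123/6144 ≈ 3.4616e+10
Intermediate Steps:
X(G) = -55 + G (X(G) = G - 55 = -55 + G)
g(N, b) = (839 + N)/(4*b) (g(N, b) = ((839 + N)/(b + b))/2 = ((839 + N)/((2*b)))/2 = ((839 + N)*(1/(2*b)))/2 = ((839 + N)/(2*b))/2 = (839 + N)/(4*b))
(184836 + g(308, -1536))*(187692 + X(-358)) = (184836 + (1/4)*(839 + 308)/(-1536))*(187692 + (-55 - 358)) = (184836 + (1/4)*(-1/1536)*1147)*(187692 - 413) = (184836 - 1147/6144)*187279 = (1135631237/6144)*187279 = 212679882434123/6144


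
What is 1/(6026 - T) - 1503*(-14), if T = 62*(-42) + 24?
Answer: 181087453/8606 ≈ 21042.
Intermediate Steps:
T = -2580 (T = -2604 + 24 = -2580)
1/(6026 - T) - 1503*(-14) = 1/(6026 - 1*(-2580)) - 1503*(-14) = 1/(6026 + 2580) + 21042 = 1/8606 + 21042 = 181087453/8606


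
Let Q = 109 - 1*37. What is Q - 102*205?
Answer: -20838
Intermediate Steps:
Q = 72 (Q = 109 - 37 = 72)
Q - 102*205 = 72 - 102*205 = 72 - 20910 = -20838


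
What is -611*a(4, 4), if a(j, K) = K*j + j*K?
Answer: -19552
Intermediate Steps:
a(j, K) = 2*K*j (a(j, K) = K*j + K*j = 2*K*j)
-611*a(4, 4) = -1222*4*4 = -611*32 = -19552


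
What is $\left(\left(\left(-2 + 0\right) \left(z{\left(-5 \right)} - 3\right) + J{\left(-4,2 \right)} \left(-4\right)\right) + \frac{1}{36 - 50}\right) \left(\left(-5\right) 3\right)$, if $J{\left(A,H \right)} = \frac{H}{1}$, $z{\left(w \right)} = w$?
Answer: $- \frac{1665}{14} \approx -118.93$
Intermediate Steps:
$J{\left(A,H \right)} = H$ ($J{\left(A,H \right)} = H 1 = H$)
$\left(\left(\left(-2 + 0\right) \left(z{\left(-5 \right)} - 3\right) + J{\left(-4,2 \right)} \left(-4\right)\right) + \frac{1}{36 - 50}\right) \left(\left(-5\right) 3\right) = \left(\left(\left(-2 + 0\right) \left(-5 - 3\right) + 2 \left(-4\right)\right) + \frac{1}{36 - 50}\right) \left(\left(-5\right) 3\right) = \left(\left(\left(-2\right) \left(-8\right) - 8\right) + \frac{1}{-14}\right) \left(-15\right) = \left(\left(16 - 8\right) - \frac{1}{14}\right) \left(-15\right) = \left(8 - \frac{1}{14}\right) \left(-15\right) = \frac{111}{14} \left(-15\right) = - \frac{1665}{14}$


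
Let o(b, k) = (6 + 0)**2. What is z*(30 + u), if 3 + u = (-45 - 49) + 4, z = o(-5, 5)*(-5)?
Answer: 11340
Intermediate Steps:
o(b, k) = 36 (o(b, k) = 6**2 = 36)
z = -180 (z = 36*(-5) = -180)
u = -93 (u = -3 + ((-45 - 49) + 4) = -3 + (-94 + 4) = -3 - 90 = -93)
z*(30 + u) = -180*(30 - 93) = -180*(-63) = 11340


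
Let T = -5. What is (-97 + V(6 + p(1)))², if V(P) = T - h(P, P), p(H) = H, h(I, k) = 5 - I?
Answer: 10000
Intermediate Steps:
V(P) = -10 + P (V(P) = -5 - (5 - P) = -5 + (-5 + P) = -10 + P)
(-97 + V(6 + p(1)))² = (-97 + (-10 + (6 + 1)))² = (-97 + (-10 + 7))² = (-97 - 3)² = (-100)² = 10000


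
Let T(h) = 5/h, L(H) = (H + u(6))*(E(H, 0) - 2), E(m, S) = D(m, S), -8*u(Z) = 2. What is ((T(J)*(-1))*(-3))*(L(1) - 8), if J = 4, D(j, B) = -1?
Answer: -615/16 ≈ -38.438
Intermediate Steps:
u(Z) = -1/4 (u(Z) = -1/8*2 = -1/4)
E(m, S) = -1
L(H) = 3/4 - 3*H (L(H) = (H - 1/4)*(-1 - 2) = (-1/4 + H)*(-3) = 3/4 - 3*H)
((T(J)*(-1))*(-3))*(L(1) - 8) = (((5/4)*(-1))*(-3))*((3/4 - 3*1) - 8) = (((5*(1/4))*(-1))*(-3))*((3/4 - 3) - 8) = (((5/4)*(-1))*(-3))*(-9/4 - 8) = -5/4*(-3)*(-41/4) = (15/4)*(-41/4) = -615/16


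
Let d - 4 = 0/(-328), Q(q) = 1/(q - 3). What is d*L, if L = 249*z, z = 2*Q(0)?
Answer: -664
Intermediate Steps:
Q(q) = 1/(-3 + q)
z = -⅔ (z = 2/(-3 + 0) = 2/(-3) = 2*(-⅓) = -⅔ ≈ -0.66667)
d = 4 (d = 4 + 0/(-328) = 4 + 0*(-1/328) = 4 + 0 = 4)
L = -166 (L = 249*(-⅔) = -166)
d*L = 4*(-166) = -664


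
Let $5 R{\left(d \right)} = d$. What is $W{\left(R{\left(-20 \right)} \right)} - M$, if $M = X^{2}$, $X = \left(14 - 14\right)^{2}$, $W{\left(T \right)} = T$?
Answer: $-4$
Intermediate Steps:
$R{\left(d \right)} = \frac{d}{5}$
$X = 0$ ($X = 0^{2} = 0$)
$M = 0$ ($M = 0^{2} = 0$)
$W{\left(R{\left(-20 \right)} \right)} - M = \frac{1}{5} \left(-20\right) - 0 = -4 + 0 = -4$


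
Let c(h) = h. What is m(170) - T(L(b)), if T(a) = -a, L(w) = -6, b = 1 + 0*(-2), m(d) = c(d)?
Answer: 164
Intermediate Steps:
m(d) = d
b = 1 (b = 1 + 0 = 1)
m(170) - T(L(b)) = 170 - (-1)*(-6) = 170 - 1*6 = 170 - 6 = 164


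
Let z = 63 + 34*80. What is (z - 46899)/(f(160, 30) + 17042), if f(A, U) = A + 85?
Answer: -44116/17287 ≈ -2.5520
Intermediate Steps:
z = 2783 (z = 63 + 2720 = 2783)
f(A, U) = 85 + A
(z - 46899)/(f(160, 30) + 17042) = (2783 - 46899)/((85 + 160) + 17042) = -44116/(245 + 17042) = -44116/17287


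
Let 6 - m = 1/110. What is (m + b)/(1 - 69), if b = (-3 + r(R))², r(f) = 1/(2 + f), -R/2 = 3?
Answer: -14567/59840 ≈ -0.24343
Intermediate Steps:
R = -6 (R = -2*3 = -6)
b = 169/16 (b = (-3 + 1/(2 - 6))² = (-3 + 1/(-4))² = (-3 - ¼)² = (-13/4)² = 169/16 ≈ 10.563)
m = 659/110 (m = 6 - 1/110 = 659/110 ≈ 5.9909)
(m + b)/(1 - 69) = (659/110 + 169/16)/(1 - 69) = (14567/880)/(-68) = -1/68*14567/880 = -14567/59840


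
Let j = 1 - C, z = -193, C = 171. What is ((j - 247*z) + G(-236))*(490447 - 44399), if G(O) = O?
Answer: 21082458720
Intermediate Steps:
j = -170 (j = 1 - 1*171 = 1 - 171 = -170)
((j - 247*z) + G(-236))*(490447 - 44399) = ((-170 - 247*(-193)) - 236)*(490447 - 44399) = ((-170 + 47671) - 236)*446048 = (47501 - 236)*446048 = 47265*446048 = 21082458720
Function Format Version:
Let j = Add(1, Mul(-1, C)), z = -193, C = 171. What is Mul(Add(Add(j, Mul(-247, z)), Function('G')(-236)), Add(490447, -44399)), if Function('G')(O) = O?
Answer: 21082458720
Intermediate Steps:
j = -170 (j = Add(1, Mul(-1, 171)) = Add(1, -171) = -170)
Mul(Add(Add(j, Mul(-247, z)), Function('G')(-236)), Add(490447, -44399)) = Mul(Add(Add(-170, Mul(-247, -193)), -236), Add(490447, -44399)) = Mul(Add(Add(-170, 47671), -236), 446048) = Mul(Add(47501, -236), 446048) = Mul(47265, 446048) = 21082458720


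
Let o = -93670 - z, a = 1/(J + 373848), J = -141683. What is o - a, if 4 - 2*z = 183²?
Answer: -35719746077/464330 ≈ -76928.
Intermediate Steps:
z = -33485/2 (z = 2 - ½*183² = 2 - ½*33489 = 2 - 33489/2 = -33485/2 ≈ -16743.)
a = 1/232165 (a = 1/(-141683 + 373848) = 1/232165 ≈ 4.3073e-6)
o = -153855/2 (o = -93670 - 1*(-33485/2) = -93670 + 33485/2 = -153855/2 ≈ -76928.)
o - a = -153855/2 - 1*1/232165 = -153855/2 - 1/232165 = -35719746077/464330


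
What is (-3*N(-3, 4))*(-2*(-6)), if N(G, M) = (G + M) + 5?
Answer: -216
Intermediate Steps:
N(G, M) = 5 + G + M
(-3*N(-3, 4))*(-2*(-6)) = (-3*(5 - 3 + 4))*(-2*(-6)) = -3*6*12 = -18*12 = -216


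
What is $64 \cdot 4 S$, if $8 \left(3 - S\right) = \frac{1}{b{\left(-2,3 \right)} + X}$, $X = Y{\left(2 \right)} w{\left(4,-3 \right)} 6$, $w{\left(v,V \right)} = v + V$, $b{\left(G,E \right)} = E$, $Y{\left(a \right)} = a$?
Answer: $\frac{11488}{15} \approx 765.87$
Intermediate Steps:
$w{\left(v,V \right)} = V + v$
$X = 12$ ($X = 2 \left(-3 + 4\right) 6 = 2 \cdot 1 \cdot 6 = 2 \cdot 6 = 12$)
$S = \frac{359}{120}$ ($S = 3 - \frac{1}{8 \left(3 + 12\right)} = 3 - \frac{1}{8 \cdot 15} = 3 - \frac{1}{120} = \frac{359}{120} \approx 2.9917$)
$64 \cdot 4 S = 64 \cdot 4 \cdot \frac{359}{120} = 256 \cdot \frac{359}{120} = \frac{11488}{15}$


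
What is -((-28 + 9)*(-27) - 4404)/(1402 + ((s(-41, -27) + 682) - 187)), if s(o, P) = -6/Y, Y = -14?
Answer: 27237/13282 ≈ 2.0507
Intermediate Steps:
s(o, P) = 3/7 (s(o, P) = -6/(-14) = -6*(-1/14) = 3/7)
-((-28 + 9)*(-27) - 4404)/(1402 + ((s(-41, -27) + 682) - 187)) = -((-28 + 9)*(-27) - 4404)/(1402 + ((3/7 + 682) - 187)) = -(-19*(-27) - 4404)/(1402 + (4777/7 - 187)) = -(513 - 4404)/(1402 + 3468/7) = -(-3891)/13282/7 = -(-3891)*7/13282 = -1*(-27237/13282) = 27237/13282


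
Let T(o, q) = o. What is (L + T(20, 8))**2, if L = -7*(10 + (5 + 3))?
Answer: 11236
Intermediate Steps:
L = -126 (L = -7*(10 + 8) = -7*18 = -126)
(L + T(20, 8))**2 = (-126 + 20)**2 = (-106)**2 = 11236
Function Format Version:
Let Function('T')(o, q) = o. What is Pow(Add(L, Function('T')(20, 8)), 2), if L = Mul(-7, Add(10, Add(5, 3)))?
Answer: 11236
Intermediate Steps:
L = -126 (L = Mul(-7, Add(10, 8)) = Mul(-7, 18) = -126)
Pow(Add(L, Function('T')(20, 8)), 2) = Pow(Add(-126, 20), 2) = Pow(-106, 2) = 11236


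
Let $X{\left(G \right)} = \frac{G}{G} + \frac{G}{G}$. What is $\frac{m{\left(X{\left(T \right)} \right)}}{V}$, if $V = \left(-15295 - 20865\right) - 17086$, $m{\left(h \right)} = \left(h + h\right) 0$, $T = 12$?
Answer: $0$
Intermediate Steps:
$X{\left(G \right)} = 2$ ($X{\left(G \right)} = 1 + 1 = 2$)
$m{\left(h \right)} = 0$ ($m{\left(h \right)} = 2 h 0 = 0$)
$V = -53246$ ($V = -36160 - 17086 = -53246$)
$\frac{m{\left(X{\left(T \right)} \right)}}{V} = \frac{0}{-53246} = 0 \left(- \frac{1}{53246}\right) = 0$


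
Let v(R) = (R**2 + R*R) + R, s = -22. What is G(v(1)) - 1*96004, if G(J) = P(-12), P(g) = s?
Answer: -96026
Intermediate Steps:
v(R) = R + 2*R**2 (v(R) = (R**2 + R**2) + R = 2*R**2 + R = R + 2*R**2)
P(g) = -22
G(J) = -22
G(v(1)) - 1*96004 = -22 - 1*96004 = -22 - 96004 = -96026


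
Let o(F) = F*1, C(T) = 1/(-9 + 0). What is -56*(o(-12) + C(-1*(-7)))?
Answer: 6104/9 ≈ 678.22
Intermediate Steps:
C(T) = -⅑ (C(T) = 1/(-9) = -⅑)
o(F) = F
-56*(o(-12) + C(-1*(-7))) = -56*(-12 - ⅑) = -56*(-109/9) = 6104/9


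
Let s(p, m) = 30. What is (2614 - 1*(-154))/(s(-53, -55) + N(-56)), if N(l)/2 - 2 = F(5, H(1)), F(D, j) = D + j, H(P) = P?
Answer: 1384/23 ≈ 60.174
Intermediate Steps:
N(l) = 16 (N(l) = 4 + 2*(5 + 1) = 4 + 2*6 = 4 + 12 = 16)
(2614 - 1*(-154))/(s(-53, -55) + N(-56)) = (2614 - 1*(-154))/(30 + 16) = (2614 + 154)/46 = 2768*(1/46) = 1384/23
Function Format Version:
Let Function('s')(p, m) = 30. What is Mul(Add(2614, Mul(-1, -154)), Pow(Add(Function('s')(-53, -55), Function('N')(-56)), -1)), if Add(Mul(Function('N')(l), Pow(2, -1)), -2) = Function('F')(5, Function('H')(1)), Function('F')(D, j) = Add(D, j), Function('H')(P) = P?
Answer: Rational(1384, 23) ≈ 60.174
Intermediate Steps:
Function('N')(l) = 16 (Function('N')(l) = Add(4, Mul(2, Add(5, 1))) = Add(4, Mul(2, 6)) = Add(4, 12) = 16)
Mul(Add(2614, Mul(-1, -154)), Pow(Add(Function('s')(-53, -55), Function('N')(-56)), -1)) = Mul(Add(2614, Mul(-1, -154)), Pow(Add(30, 16), -1)) = Mul(Add(2614, 154), Pow(46, -1)) = Mul(2768, Rational(1, 46)) = Rational(1384, 23)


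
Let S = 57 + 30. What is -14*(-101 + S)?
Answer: 196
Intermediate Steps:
S = 87
-14*(-101 + S) = -14*(-101 + 87) = -14*(-14) = 196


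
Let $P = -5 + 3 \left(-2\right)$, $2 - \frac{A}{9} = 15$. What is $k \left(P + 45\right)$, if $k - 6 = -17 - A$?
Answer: $3604$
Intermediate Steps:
$A = -117$ ($A = 18 - 135 = -117$)
$P = -11$ ($P = -5 - 6 = -11$)
$k = 106$ ($k = 6 - -100 = 6 + \left(-17 + 117\right) = 6 + 100 = 106$)
$k \left(P + 45\right) = 106 \left(-11 + 45\right) = 106 \cdot 34 = 3604$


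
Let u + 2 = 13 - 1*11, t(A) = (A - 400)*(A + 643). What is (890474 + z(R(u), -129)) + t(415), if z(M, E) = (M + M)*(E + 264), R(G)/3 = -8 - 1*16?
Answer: 886904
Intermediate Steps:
t(A) = (-400 + A)*(643 + A)
u = 0 (u = -2 + (13 - 1*11) = -2 + (13 - 11) = -2 + 2 = 0)
R(G) = -72 (R(G) = 3*(-8 - 1*16) = 3*(-8 - 16) = 3*(-24) = -72)
z(M, E) = 2*M*(264 + E) (z(M, E) = (2*M)*(264 + E) = 2*M*(264 + E))
(890474 + z(R(u), -129)) + t(415) = (890474 + 2*(-72)*(264 - 129)) + (-257200 + 415² + 243*415) = (890474 + 2*(-72)*135) + (-257200 + 172225 + 100845) = (890474 - 19440) + 15870 = 871034 + 15870 = 886904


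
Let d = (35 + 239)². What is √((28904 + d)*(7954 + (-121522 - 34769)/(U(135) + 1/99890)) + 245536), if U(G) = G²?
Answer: 4*√171180811872927050932601266/1820495251 ≈ 28747.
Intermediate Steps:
d = 75076 (d = 274² = 75076)
√((28904 + d)*(7954 + (-121522 - 34769)/(U(135) + 1/99890)) + 245536) = √((28904 + 75076)*(7954 + (-121522 - 34769)/(135² + 1/99890)) + 245536) = √(103980*(7954 - 156291/(18225 + 1/99890)) + 245536) = √(103980*(7954 - 156291/1820495251/99890) + 245536) = √(103980*(7954 - 156291*99890/1820495251) + 245536) = √(103980*(7954 - 15611907990/1820495251) + 245536) = √(103980*(14464607318464/1820495251) + 245536) = √(1504029868973886720/1820495251 + 245536) = √(1504476866095836256/1820495251) = 4*√171180811872927050932601266/1820495251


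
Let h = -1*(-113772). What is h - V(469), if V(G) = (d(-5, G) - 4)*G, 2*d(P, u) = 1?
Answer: 230827/2 ≈ 1.1541e+5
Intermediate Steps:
d(P, u) = ½ (d(P, u) = (½)*1 = ½)
h = 113772
V(G) = -7*G/2 (V(G) = (½ - 4)*G = -7*G/2)
h - V(469) = 113772 - (-7)*469/2 = 113772 - 1*(-3283/2) = 113772 + 3283/2 = 230827/2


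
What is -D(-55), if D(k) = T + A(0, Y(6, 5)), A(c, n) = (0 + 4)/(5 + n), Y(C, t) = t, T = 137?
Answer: -687/5 ≈ -137.40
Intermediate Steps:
A(c, n) = 4/(5 + n)
D(k) = 687/5 (D(k) = 137 + 4/(5 + 5) = 137 + 4/10 = 137 + 4*(1/10) = 137 + 2/5 = 687/5)
-D(-55) = -1*687/5 = -687/5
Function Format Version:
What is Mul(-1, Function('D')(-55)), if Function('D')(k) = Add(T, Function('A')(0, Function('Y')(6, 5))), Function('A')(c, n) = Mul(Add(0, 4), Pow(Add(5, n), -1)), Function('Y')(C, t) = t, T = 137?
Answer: Rational(-687, 5) ≈ -137.40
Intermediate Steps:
Function('A')(c, n) = Mul(4, Pow(Add(5, n), -1))
Function('D')(k) = Rational(687, 5) (Function('D')(k) = Add(137, Mul(4, Pow(Add(5, 5), -1))) = Add(137, Mul(4, Pow(10, -1))) = Add(137, Mul(4, Rational(1, 10))) = Add(137, Rational(2, 5)) = Rational(687, 5))
Mul(-1, Function('D')(-55)) = Mul(-1, Rational(687, 5)) = Rational(-687, 5)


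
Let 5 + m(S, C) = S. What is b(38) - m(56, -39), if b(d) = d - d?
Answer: -51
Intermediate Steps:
m(S, C) = -5 + S
b(d) = 0
b(38) - m(56, -39) = 0 - (-5 + 56) = 0 - 1*51 = 0 - 51 = -51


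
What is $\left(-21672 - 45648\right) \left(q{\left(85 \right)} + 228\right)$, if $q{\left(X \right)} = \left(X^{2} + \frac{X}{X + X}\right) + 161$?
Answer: $-512608140$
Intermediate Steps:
$q{\left(X \right)} = \frac{323}{2} + X^{2}$ ($q{\left(X \right)} = \left(X^{2} + \frac{X}{2 X}\right) + 161 = \left(X^{2} + \frac{1}{2 X} X\right) + 161 = \left(X^{2} + \frac{1}{2}\right) + 161 = \left(\frac{1}{2} + X^{2}\right) + 161 = \frac{323}{2} + X^{2}$)
$\left(-21672 - 45648\right) \left(q{\left(85 \right)} + 228\right) = \left(-21672 - 45648\right) \left(\left(\frac{323}{2} + 85^{2}\right) + 228\right) = - 67320 \left(\left(\frac{323}{2} + 7225\right) + 228\right) = - 67320 \left(\frac{14773}{2} + 228\right) = \left(-67320\right) \frac{15229}{2} = -512608140$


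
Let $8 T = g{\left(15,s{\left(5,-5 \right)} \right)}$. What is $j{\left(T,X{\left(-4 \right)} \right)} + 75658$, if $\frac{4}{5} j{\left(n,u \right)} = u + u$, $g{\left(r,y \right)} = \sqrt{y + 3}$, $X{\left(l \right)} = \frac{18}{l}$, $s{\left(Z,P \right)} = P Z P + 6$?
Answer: $\frac{302587}{4} \approx 75647.0$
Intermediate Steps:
$s{\left(Z,P \right)} = 6 + Z P^{2}$ ($s{\left(Z,P \right)} = Z P^{2} + 6 = 6 + Z P^{2}$)
$g{\left(r,y \right)} = \sqrt{3 + y}$
$T = \frac{\sqrt{134}}{8}$ ($T = \frac{\sqrt{3 + \left(6 + 5 \left(-5\right)^{2}\right)}}{8} = \frac{\sqrt{3 + \left(6 + 5 \cdot 25\right)}}{8} = \frac{\sqrt{3 + \left(6 + 125\right)}}{8} = \frac{\sqrt{3 + 131}}{8} = \frac{\sqrt{134}}{8} \approx 1.447$)
$j{\left(n,u \right)} = \frac{5 u}{2}$ ($j{\left(n,u \right)} = \frac{5 \left(u + u\right)}{4} = \frac{5 \cdot 2 u}{4} = \frac{5 u}{2}$)
$j{\left(T,X{\left(-4 \right)} \right)} + 75658 = \frac{5 \frac{18}{-4}}{2} + 75658 = \frac{5 \cdot 18 \left(- \frac{1}{4}\right)}{2} + 75658 = \frac{5}{2} \left(- \frac{9}{2}\right) + 75658 = - \frac{45}{4} + 75658 = \frac{302587}{4}$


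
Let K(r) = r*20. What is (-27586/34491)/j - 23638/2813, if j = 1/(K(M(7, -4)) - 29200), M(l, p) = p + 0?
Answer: 757098553594/32341061 ≈ 23410.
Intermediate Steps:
M(l, p) = p
K(r) = 20*r
j = -1/29280 (j = 1/(20*(-4) - 29200) = 1/(-80 - 29200) = 1/(-29280) = -1/29280 ≈ -3.4153e-5)
(-27586/34491)/j - 23638/2813 = (-27586/34491)/(-1/29280) - 23638/2813 = -27586*1/34491*(-29280) - 23638*1/2813 = -27586/34491*(-29280) - 23638/2813 = 269239360/11497 - 23638/2813 = 757098553594/32341061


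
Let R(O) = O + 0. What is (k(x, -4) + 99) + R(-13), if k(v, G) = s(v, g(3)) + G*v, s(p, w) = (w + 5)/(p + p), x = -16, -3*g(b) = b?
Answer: 1199/8 ≈ 149.88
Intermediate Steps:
g(b) = -b/3
R(O) = O
s(p, w) = (5 + w)/(2*p) (s(p, w) = (5 + w)/((2*p)) = (5 + w)*(1/(2*p)) = (5 + w)/(2*p))
k(v, G) = 2/v + G*v (k(v, G) = (5 - 1/3*3)/(2*v) + G*v = (5 - 1)/(2*v) + G*v = (1/2)*4/v + G*v = 2/v + G*v)
(k(x, -4) + 99) + R(-13) = ((2/(-16) - 4*(-16)) + 99) - 13 = ((2*(-1/16) + 64) + 99) - 13 = ((-1/8 + 64) + 99) - 13 = (511/8 + 99) - 13 = 1303/8 - 13 = 1199/8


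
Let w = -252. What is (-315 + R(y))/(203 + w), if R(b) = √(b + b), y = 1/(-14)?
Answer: 45/7 - I*√7/343 ≈ 6.4286 - 0.0077136*I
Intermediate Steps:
y = -1/14 ≈ -0.071429
R(b) = √2*√b (R(b) = √(2*b) = √2*√b)
(-315 + R(y))/(203 + w) = (-315 + √2*√(-1/14))/(203 - 252) = (-315 + √2*(I*√14/14))/(-49) = (-315 + I*√7/7)*(-1/49) = 45/7 - I*√7/343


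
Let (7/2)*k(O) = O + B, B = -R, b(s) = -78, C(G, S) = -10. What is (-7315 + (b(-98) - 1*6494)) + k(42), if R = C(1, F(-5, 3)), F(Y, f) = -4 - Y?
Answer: -97105/7 ≈ -13872.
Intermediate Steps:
R = -10
B = 10 (B = -1*(-10) = 10)
k(O) = 20/7 + 2*O/7 (k(O) = 2*(O + 10)/7 = 2*(10 + O)/7 = 20/7 + 2*O/7)
(-7315 + (b(-98) - 1*6494)) + k(42) = (-7315 + (-78 - 1*6494)) + (20/7 + (2/7)*42) = (-7315 + (-78 - 6494)) + (20/7 + 12) = (-7315 - 6572) + 104/7 = -13887 + 104/7 = -97105/7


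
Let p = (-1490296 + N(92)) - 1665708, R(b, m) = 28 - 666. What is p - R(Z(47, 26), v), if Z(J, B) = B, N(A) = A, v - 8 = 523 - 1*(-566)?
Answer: -3155274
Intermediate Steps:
v = 1097 (v = 8 + (523 - 1*(-566)) = 8 + (523 + 566) = 8 + 1089 = 1097)
R(b, m) = -638
p = -3155912 (p = (-1490296 + 92) - 1665708 = -1490204 - 1665708 = -3155912)
p - R(Z(47, 26), v) = -3155912 - 1*(-638) = -3155912 + 638 = -3155274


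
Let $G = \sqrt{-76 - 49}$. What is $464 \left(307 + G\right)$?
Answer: $142448 + 2320 i \sqrt{5} \approx 1.4245 \cdot 10^{5} + 5187.7 i$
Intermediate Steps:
$G = 5 i \sqrt{5}$ ($G = \sqrt{-125} = 5 i \sqrt{5} \approx 11.18 i$)
$464 \left(307 + G\right) = 464 \left(307 + 5 i \sqrt{5}\right) = 142448 + 2320 i \sqrt{5}$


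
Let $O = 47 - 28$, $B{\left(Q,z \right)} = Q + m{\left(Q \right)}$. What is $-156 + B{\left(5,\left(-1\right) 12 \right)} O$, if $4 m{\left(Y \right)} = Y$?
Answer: $- \frac{149}{4} \approx -37.25$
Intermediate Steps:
$m{\left(Y \right)} = \frac{Y}{4}$
$B{\left(Q,z \right)} = \frac{5 Q}{4}$ ($B{\left(Q,z \right)} = Q + \frac{Q}{4} = \frac{5 Q}{4}$)
$O = 19$
$-156 + B{\left(5,\left(-1\right) 12 \right)} O = -156 + \frac{5}{4} \cdot 5 \cdot 19 = -156 + \frac{25}{4} \cdot 19 = -156 + \frac{475}{4} = - \frac{149}{4}$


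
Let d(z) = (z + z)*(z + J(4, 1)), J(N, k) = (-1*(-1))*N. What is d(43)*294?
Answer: 1188348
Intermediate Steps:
J(N, k) = N (J(N, k) = 1*N = N)
d(z) = 2*z*(4 + z) (d(z) = (z + z)*(z + 4) = (2*z)*(4 + z) = 2*z*(4 + z))
d(43)*294 = (2*43*(4 + 43))*294 = (2*43*47)*294 = 4042*294 = 1188348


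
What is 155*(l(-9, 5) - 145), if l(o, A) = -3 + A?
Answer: -22165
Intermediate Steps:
155*(l(-9, 5) - 145) = 155*((-3 + 5) - 145) = 155*(2 - 145) = 155*(-143) = -22165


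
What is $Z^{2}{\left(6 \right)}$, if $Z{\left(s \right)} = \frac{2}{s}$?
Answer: $\frac{1}{9} \approx 0.11111$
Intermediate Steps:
$Z^{2}{\left(6 \right)} = \left(\frac{2}{6}\right)^{2} = \left(2 \cdot \frac{1}{6}\right)^{2} = \left(\frac{1}{3}\right)^{2} = \frac{1}{9}$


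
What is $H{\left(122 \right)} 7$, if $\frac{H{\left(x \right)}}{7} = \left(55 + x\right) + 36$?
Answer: $10437$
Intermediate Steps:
$H{\left(x \right)} = 637 + 7 x$ ($H{\left(x \right)} = 7 \left(\left(55 + x\right) + 36\right) = 7 \left(91 + x\right) = 637 + 7 x$)
$H{\left(122 \right)} 7 = \left(637 + 7 \cdot 122\right) 7 = \left(637 + 854\right) 7 = 1491 \cdot 7 = 10437$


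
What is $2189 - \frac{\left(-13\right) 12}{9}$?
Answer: $\frac{6619}{3} \approx 2206.3$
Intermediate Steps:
$2189 - \frac{\left(-13\right) 12}{9} = 2189 - \left(-156\right) \frac{1}{9} = 2189 - - \frac{52}{3} = 2189 + \frac{52}{3} = \frac{6619}{3}$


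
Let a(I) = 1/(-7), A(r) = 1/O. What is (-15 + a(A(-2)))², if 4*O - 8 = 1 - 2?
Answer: 11236/49 ≈ 229.31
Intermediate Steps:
O = 7/4 (O = 2 + (1 - 2)/4 = 2 + (¼)*(-1) = 2 - ¼ = 7/4 ≈ 1.7500)
A(r) = 4/7 (A(r) = 1/(7/4) = 4/7)
a(I) = -⅐ (a(I) = 1*(-⅐) = -⅐)
(-15 + a(A(-2)))² = (-15 - ⅐)² = (-106/7)² = 11236/49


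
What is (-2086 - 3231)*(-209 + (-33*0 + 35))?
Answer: 925158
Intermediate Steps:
(-2086 - 3231)*(-209 + (-33*0 + 35)) = -5317*(-209 + (0 + 35)) = -5317*(-209 + 35) = -5317*(-174) = 925158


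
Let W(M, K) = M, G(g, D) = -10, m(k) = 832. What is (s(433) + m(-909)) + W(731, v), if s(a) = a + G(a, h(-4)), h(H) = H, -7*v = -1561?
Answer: 1986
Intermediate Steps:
v = 223 (v = -⅐*(-1561) = 223)
s(a) = -10 + a (s(a) = a - 10 = -10 + a)
(s(433) + m(-909)) + W(731, v) = ((-10 + 433) + 832) + 731 = (423 + 832) + 731 = 1255 + 731 = 1986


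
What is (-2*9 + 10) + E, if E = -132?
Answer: -140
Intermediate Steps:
(-2*9 + 10) + E = (-2*9 + 10) - 132 = (-18 + 10) - 132 = -8 - 132 = -140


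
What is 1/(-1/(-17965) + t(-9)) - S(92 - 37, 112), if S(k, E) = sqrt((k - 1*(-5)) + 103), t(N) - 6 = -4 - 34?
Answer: -17965/574879 - sqrt(163) ≈ -12.798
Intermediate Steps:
t(N) = -32 (t(N) = 6 + (-4 - 34) = 6 - 38 = -32)
S(k, E) = sqrt(108 + k) (S(k, E) = sqrt((k + 5) + 103) = sqrt((5 + k) + 103) = sqrt(108 + k))
1/(-1/(-17965) + t(-9)) - S(92 - 37, 112) = 1/(-1/(-17965) - 32) - sqrt(108 + (92 - 37)) = 1/(-1*(-1/17965) - 32) - sqrt(108 + 55) = 1/(1/17965 - 32) - sqrt(163) = 1/(-574879/17965) - sqrt(163) = -17965/574879 - sqrt(163)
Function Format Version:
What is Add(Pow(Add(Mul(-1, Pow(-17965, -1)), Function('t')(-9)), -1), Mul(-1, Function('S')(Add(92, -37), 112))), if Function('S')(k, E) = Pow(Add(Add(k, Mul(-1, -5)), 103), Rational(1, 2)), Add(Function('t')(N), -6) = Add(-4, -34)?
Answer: Add(Rational(-17965, 574879), Mul(-1, Pow(163, Rational(1, 2)))) ≈ -12.798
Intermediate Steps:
Function('t')(N) = -32 (Function('t')(N) = Add(6, Add(-4, -34)) = Add(6, -38) = -32)
Function('S')(k, E) = Pow(Add(108, k), Rational(1, 2)) (Function('S')(k, E) = Pow(Add(Add(k, 5), 103), Rational(1, 2)) = Pow(Add(Add(5, k), 103), Rational(1, 2)) = Pow(Add(108, k), Rational(1, 2)))
Add(Pow(Add(Mul(-1, Pow(-17965, -1)), Function('t')(-9)), -1), Mul(-1, Function('S')(Add(92, -37), 112))) = Add(Pow(Add(Mul(-1, Pow(-17965, -1)), -32), -1), Mul(-1, Pow(Add(108, Add(92, -37)), Rational(1, 2)))) = Add(Pow(Add(Mul(-1, Rational(-1, 17965)), -32), -1), Mul(-1, Pow(Add(108, 55), Rational(1, 2)))) = Add(Pow(Add(Rational(1, 17965), -32), -1), Mul(-1, Pow(163, Rational(1, 2)))) = Add(Pow(Rational(-574879, 17965), -1), Mul(-1, Pow(163, Rational(1, 2)))) = Add(Rational(-17965, 574879), Mul(-1, Pow(163, Rational(1, 2))))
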